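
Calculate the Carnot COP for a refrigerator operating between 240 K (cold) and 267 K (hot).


dT = 267 - 240 = 27 K
COP_carnot = T_cold / dT = 240 / 27
COP_carnot = 8.889

8.889


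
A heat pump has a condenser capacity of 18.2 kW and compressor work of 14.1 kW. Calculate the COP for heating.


COP_hp = Q_cond / W
COP_hp = 18.2 / 14.1
COP_hp = 1.291

1.291


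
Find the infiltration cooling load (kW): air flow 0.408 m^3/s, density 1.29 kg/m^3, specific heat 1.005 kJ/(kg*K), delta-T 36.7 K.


Q = V_dot * rho * cp * dT
Q = 0.408 * 1.29 * 1.005 * 36.7
Q = 19.413 kW

19.413


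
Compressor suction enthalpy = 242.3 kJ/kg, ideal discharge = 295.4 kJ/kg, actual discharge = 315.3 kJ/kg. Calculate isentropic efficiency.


dh_ideal = 295.4 - 242.3 = 53.1 kJ/kg
dh_actual = 315.3 - 242.3 = 73.0 kJ/kg
eta_s = dh_ideal / dh_actual = 53.1 / 73.0
eta_s = 0.7274

0.7274


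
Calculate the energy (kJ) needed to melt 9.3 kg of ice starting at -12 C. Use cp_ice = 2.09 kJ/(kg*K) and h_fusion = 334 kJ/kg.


Sensible heat = cp * dT = 2.09 * 12 = 25.08 kJ/kg
Total per kg = 25.08 + 334 = 359.08 kJ/kg
Q = m * total = 9.3 * 359.08
Q = 3339.4 kJ

3339.4


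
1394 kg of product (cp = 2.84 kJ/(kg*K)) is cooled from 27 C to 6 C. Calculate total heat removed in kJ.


dT = 27 - (6) = 21 K
Q = m * cp * dT = 1394 * 2.84 * 21
Q = 83138 kJ

83138


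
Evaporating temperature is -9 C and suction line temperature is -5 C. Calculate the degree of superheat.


Superheat = T_suction - T_evap
Superheat = -5 - (-9)
Superheat = 4 K

4


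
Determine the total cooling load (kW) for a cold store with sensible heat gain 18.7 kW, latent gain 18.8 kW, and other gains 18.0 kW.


Q_total = Q_s + Q_l + Q_misc
Q_total = 18.7 + 18.8 + 18.0
Q_total = 55.5 kW

55.5


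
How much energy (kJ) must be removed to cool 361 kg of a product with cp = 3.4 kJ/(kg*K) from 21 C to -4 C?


dT = 21 - (-4) = 25 K
Q = m * cp * dT = 361 * 3.4 * 25
Q = 30685 kJ

30685


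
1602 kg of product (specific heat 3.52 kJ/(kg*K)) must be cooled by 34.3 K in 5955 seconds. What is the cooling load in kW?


Q = m * cp * dT / t
Q = 1602 * 3.52 * 34.3 / 5955
Q = 32.48 kW

32.48


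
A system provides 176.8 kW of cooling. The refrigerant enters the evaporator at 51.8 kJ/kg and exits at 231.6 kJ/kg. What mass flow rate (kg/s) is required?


dh = 231.6 - 51.8 = 179.8 kJ/kg
m_dot = Q / dh = 176.8 / 179.8 = 0.9833 kg/s

0.9833


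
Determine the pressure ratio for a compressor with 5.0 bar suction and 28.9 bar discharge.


PR = P_high / P_low
PR = 28.9 / 5.0
PR = 5.78

5.78


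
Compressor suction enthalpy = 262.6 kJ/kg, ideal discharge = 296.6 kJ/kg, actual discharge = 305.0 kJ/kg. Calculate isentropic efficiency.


dh_ideal = 296.6 - 262.6 = 34.0 kJ/kg
dh_actual = 305.0 - 262.6 = 42.4 kJ/kg
eta_s = dh_ideal / dh_actual = 34.0 / 42.4
eta_s = 0.8019

0.8019


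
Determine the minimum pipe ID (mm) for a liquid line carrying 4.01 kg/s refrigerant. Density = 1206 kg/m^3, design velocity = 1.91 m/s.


A = m_dot / (rho * v) = 4.01 / (1206 * 1.91) = 0.001740859403 m^2
d = sqrt(4*A/pi) * 1000
d = 47.1 mm

47.1


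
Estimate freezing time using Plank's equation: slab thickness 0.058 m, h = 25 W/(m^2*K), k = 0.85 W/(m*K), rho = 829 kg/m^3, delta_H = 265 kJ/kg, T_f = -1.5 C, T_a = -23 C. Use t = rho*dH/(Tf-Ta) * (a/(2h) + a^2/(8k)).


dT = -1.5 - (-23) = 21.5 K
term1 = a/(2h) = 0.058/(2*25) = 0.00116
term2 = a^2/(8k) = 0.058^2/(8*0.85) = 0.0004947058824
t = rho*dH*1000/dT * (term1 + term2)
t = 829*265*1000/21.5 * (0.00116 + 0.0004947058824)
t = 16908 s

16908


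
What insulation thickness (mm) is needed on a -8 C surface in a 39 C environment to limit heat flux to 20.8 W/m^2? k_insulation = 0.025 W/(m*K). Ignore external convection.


dT = 39 - (-8) = 47 K
thickness = k * dT / q_max * 1000
thickness = 0.025 * 47 / 20.8 * 1000
thickness = 56.5 mm

56.5


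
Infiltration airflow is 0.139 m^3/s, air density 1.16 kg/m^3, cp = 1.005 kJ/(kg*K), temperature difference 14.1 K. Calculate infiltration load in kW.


Q = V_dot * rho * cp * dT
Q = 0.139 * 1.16 * 1.005 * 14.1
Q = 2.285 kW

2.285


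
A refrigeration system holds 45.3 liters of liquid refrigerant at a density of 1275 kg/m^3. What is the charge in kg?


Charge = V * rho / 1000
Charge = 45.3 * 1275 / 1000
Charge = 57.76 kg

57.76


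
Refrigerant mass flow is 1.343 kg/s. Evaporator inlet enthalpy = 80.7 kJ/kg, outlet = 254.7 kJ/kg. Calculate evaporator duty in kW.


dh = 254.7 - 80.7 = 174.0 kJ/kg
Q_evap = m_dot * dh = 1.343 * 174.0
Q_evap = 233.68 kW

233.68


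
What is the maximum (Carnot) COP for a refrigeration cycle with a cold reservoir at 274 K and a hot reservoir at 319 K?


dT = 319 - 274 = 45 K
COP_carnot = T_cold / dT = 274 / 45
COP_carnot = 6.089

6.089


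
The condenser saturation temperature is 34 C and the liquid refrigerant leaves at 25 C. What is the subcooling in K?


Subcooling = T_cond - T_liquid
Subcooling = 34 - 25
Subcooling = 9 K

9


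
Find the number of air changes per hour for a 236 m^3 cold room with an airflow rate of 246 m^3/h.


ACH = flow / volume
ACH = 246 / 236
ACH = 1.042

1.042


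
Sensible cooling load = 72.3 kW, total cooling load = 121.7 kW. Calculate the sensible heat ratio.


SHR = Q_sensible / Q_total
SHR = 72.3 / 121.7
SHR = 0.594

0.594


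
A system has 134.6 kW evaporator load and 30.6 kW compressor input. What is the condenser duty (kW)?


Q_cond = Q_evap + W
Q_cond = 134.6 + 30.6
Q_cond = 165.2 kW

165.2


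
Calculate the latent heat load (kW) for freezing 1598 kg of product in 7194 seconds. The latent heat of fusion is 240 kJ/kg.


Q_lat = m * h_fg / t
Q_lat = 1598 * 240 / 7194
Q_lat = 53.31 kW

53.31


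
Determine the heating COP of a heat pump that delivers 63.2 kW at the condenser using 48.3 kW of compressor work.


COP_hp = Q_cond / W
COP_hp = 63.2 / 48.3
COP_hp = 1.308

1.308


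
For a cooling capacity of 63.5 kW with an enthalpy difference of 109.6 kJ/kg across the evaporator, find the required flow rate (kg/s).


m_dot = Q / dh
m_dot = 63.5 / 109.6
m_dot = 0.5794 kg/s

0.5794


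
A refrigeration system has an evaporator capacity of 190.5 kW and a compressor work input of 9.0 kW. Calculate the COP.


COP = Q_evap / W
COP = 190.5 / 9.0
COP = 21.167

21.167


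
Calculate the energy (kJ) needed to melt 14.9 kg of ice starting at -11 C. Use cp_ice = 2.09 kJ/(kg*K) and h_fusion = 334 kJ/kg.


Sensible heat = cp * dT = 2.09 * 11 = 22.99 kJ/kg
Total per kg = 22.99 + 334 = 356.99 kJ/kg
Q = m * total = 14.9 * 356.99
Q = 5319.2 kJ

5319.2


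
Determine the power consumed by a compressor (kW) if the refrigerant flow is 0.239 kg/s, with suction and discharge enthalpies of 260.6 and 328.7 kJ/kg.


dh = 328.7 - 260.6 = 68.1 kJ/kg
W = m_dot * dh = 0.239 * 68.1 = 16.28 kW

16.28


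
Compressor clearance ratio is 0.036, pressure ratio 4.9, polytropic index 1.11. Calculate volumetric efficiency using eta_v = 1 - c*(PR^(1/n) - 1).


PR^(1/n) = 4.9^(1/1.11) = 4.18599081
eta_v = 1 - 0.036 * (4.18599081 - 1)
eta_v = 0.8853

0.8853


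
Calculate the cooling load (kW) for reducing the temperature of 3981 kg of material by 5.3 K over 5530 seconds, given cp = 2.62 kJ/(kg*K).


Q = m * cp * dT / t
Q = 3981 * 2.62 * 5.3 / 5530
Q = 9.996 kW

9.996


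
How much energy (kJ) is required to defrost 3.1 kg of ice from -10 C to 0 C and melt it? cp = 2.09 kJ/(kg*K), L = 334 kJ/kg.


Sensible heat = cp * dT = 2.09 * 10 = 20.9 kJ/kg
Total per kg = 20.9 + 334 = 354.9 kJ/kg
Q = m * total = 3.1 * 354.9
Q = 1100.2 kJ

1100.2


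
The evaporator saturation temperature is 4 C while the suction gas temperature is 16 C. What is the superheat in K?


Superheat = T_suction - T_evap
Superheat = 16 - (4)
Superheat = 12 K

12


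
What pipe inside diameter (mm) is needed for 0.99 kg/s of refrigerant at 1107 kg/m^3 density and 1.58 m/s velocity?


A = m_dot / (rho * v) = 0.99 / (1107 * 1.58) = 0.0005660183184 m^2
d = sqrt(4*A/pi) * 1000
d = 26.8 mm

26.8


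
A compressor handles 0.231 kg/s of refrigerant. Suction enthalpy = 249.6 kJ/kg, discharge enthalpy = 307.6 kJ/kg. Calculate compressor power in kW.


dh = 307.6 - 249.6 = 58.0 kJ/kg
W = m_dot * dh = 0.231 * 58.0 = 13.4 kW

13.4


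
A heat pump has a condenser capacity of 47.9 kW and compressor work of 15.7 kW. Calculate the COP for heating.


COP_hp = Q_cond / W
COP_hp = 47.9 / 15.7
COP_hp = 3.051

3.051


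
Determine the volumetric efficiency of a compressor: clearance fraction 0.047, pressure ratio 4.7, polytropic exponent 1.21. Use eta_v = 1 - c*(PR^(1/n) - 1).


PR^(1/n) = 4.7^(1/1.21) = 3.59296325
eta_v = 1 - 0.047 * (3.59296325 - 1)
eta_v = 0.8781

0.8781


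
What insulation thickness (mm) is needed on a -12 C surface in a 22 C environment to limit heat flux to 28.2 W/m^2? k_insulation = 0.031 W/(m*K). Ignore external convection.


dT = 22 - (-12) = 34 K
thickness = k * dT / q_max * 1000
thickness = 0.031 * 34 / 28.2 * 1000
thickness = 37.4 mm

37.4


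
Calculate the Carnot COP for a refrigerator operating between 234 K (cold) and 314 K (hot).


dT = 314 - 234 = 80 K
COP_carnot = T_cold / dT = 234 / 80
COP_carnot = 2.925

2.925


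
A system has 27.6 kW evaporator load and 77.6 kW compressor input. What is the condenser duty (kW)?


Q_cond = Q_evap + W
Q_cond = 27.6 + 77.6
Q_cond = 105.2 kW

105.2


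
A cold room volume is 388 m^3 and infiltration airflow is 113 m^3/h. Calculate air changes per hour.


ACH = flow / volume
ACH = 113 / 388
ACH = 0.291

0.291


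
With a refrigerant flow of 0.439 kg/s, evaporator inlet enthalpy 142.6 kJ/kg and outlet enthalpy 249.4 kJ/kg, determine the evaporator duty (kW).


dh = 249.4 - 142.6 = 106.8 kJ/kg
Q_evap = m_dot * dh = 0.439 * 106.8
Q_evap = 46.89 kW

46.89


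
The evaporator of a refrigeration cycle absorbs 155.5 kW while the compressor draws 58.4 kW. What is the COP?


COP = Q_evap / W
COP = 155.5 / 58.4
COP = 2.663

2.663


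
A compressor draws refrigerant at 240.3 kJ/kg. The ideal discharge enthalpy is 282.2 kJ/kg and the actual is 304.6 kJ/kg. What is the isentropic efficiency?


dh_ideal = 282.2 - 240.3 = 41.9 kJ/kg
dh_actual = 304.6 - 240.3 = 64.3 kJ/kg
eta_s = dh_ideal / dh_actual = 41.9 / 64.3
eta_s = 0.6516

0.6516


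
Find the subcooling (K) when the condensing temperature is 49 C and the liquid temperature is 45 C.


Subcooling = T_cond - T_liquid
Subcooling = 49 - 45
Subcooling = 4 K

4


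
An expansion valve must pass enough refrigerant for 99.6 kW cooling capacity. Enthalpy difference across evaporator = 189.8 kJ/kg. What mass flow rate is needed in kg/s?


m_dot = Q / dh
m_dot = 99.6 / 189.8
m_dot = 0.5248 kg/s

0.5248


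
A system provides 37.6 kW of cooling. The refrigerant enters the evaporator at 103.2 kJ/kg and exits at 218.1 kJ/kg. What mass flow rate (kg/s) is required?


dh = 218.1 - 103.2 = 114.9 kJ/kg
m_dot = Q / dh = 37.6 / 114.9 = 0.3272 kg/s

0.3272


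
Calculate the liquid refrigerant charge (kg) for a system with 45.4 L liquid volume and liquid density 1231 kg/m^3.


Charge = V * rho / 1000
Charge = 45.4 * 1231 / 1000
Charge = 55.89 kg

55.89


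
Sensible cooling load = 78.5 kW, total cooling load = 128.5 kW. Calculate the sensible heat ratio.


SHR = Q_sensible / Q_total
SHR = 78.5 / 128.5
SHR = 0.611

0.611


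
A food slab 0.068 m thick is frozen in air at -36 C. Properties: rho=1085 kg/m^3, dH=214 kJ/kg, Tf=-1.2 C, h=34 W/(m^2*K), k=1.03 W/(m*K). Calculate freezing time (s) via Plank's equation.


dT = -1.2 - (-36) = 34.8 K
term1 = a/(2h) = 0.068/(2*34) = 0.001
term2 = a^2/(8k) = 0.068^2/(8*1.03) = 0.0005611650485
t = rho*dH*1000/dT * (term1 + term2)
t = 1085*214*1000/34.8 * (0.001 + 0.0005611650485)
t = 10416 s

10416


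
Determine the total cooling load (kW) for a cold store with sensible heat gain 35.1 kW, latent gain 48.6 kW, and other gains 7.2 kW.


Q_total = Q_s + Q_l + Q_misc
Q_total = 35.1 + 48.6 + 7.2
Q_total = 90.9 kW

90.9


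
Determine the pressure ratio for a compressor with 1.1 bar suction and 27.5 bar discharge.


PR = P_high / P_low
PR = 27.5 / 1.1
PR = 25.0

25.0


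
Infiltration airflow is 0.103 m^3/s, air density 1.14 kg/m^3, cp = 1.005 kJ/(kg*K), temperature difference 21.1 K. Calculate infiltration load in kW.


Q = V_dot * rho * cp * dT
Q = 0.103 * 1.14 * 1.005 * 21.1
Q = 2.49 kW

2.49


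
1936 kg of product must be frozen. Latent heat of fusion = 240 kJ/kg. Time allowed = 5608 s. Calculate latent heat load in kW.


Q_lat = m * h_fg / t
Q_lat = 1936 * 240 / 5608
Q_lat = 82.85 kW

82.85


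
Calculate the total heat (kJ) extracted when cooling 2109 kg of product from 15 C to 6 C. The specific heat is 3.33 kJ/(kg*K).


dT = 15 - (6) = 9 K
Q = m * cp * dT = 2109 * 3.33 * 9
Q = 63207 kJ

63207


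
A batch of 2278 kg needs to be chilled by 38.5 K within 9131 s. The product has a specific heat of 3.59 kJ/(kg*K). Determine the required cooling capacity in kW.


Q = m * cp * dT / t
Q = 2278 * 3.59 * 38.5 / 9131
Q = 34.482 kW

34.482


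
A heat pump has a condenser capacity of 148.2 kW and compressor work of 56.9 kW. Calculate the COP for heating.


COP_hp = Q_cond / W
COP_hp = 148.2 / 56.9
COP_hp = 2.605

2.605


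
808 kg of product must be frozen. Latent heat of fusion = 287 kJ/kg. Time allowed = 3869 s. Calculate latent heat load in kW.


Q_lat = m * h_fg / t
Q_lat = 808 * 287 / 3869
Q_lat = 59.94 kW

59.94


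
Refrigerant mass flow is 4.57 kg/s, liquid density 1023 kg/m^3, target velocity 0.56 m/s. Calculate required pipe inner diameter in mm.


A = m_dot / (rho * v) = 4.57 / (1023 * 0.56) = 0.007977237816 m^2
d = sqrt(4*A/pi) * 1000
d = 100.8 mm

100.8


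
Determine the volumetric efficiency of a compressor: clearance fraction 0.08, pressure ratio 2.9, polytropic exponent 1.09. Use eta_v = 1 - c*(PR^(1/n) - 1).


PR^(1/n) = 2.9^(1/1.09) = 2.65594053
eta_v = 1 - 0.08 * (2.65594053 - 1)
eta_v = 0.8675

0.8675


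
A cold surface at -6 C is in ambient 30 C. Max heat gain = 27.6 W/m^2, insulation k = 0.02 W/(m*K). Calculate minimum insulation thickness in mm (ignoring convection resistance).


dT = 30 - (-6) = 36 K
thickness = k * dT / q_max * 1000
thickness = 0.02 * 36 / 27.6 * 1000
thickness = 26.1 mm

26.1


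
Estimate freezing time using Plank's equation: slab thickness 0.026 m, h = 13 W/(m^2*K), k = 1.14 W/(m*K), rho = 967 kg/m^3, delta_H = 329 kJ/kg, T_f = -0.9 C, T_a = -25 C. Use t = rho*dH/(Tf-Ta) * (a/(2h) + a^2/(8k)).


dT = -0.9 - (-25) = 24.1 K
term1 = a/(2h) = 0.026/(2*13) = 0.001
term2 = a^2/(8k) = 0.026^2/(8*1.14) = 0.00007412280702
t = rho*dH*1000/dT * (term1 + term2)
t = 967*329*1000/24.1 * (0.001 + 0.00007412280702)
t = 14179 s

14179


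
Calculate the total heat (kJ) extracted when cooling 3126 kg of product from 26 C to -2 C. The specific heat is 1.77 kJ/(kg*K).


dT = 26 - (-2) = 28 K
Q = m * cp * dT = 3126 * 1.77 * 28
Q = 154925 kJ

154925


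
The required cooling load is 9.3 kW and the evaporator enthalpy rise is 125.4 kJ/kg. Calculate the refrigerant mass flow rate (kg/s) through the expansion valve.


m_dot = Q / dh
m_dot = 9.3 / 125.4
m_dot = 0.0742 kg/s

0.0742


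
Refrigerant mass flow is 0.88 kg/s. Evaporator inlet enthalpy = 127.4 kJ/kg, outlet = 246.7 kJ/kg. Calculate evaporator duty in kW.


dh = 246.7 - 127.4 = 119.3 kJ/kg
Q_evap = m_dot * dh = 0.88 * 119.3
Q_evap = 104.98 kW

104.98


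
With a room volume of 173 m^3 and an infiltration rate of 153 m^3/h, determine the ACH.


ACH = flow / volume
ACH = 153 / 173
ACH = 0.884

0.884


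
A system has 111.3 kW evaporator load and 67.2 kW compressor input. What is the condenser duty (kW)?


Q_cond = Q_evap + W
Q_cond = 111.3 + 67.2
Q_cond = 178.5 kW

178.5


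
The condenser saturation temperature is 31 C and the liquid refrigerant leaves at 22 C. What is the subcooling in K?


Subcooling = T_cond - T_liquid
Subcooling = 31 - 22
Subcooling = 9 K

9


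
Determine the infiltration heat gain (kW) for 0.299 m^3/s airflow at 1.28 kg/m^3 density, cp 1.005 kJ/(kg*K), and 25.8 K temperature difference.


Q = V_dot * rho * cp * dT
Q = 0.299 * 1.28 * 1.005 * 25.8
Q = 9.924 kW

9.924


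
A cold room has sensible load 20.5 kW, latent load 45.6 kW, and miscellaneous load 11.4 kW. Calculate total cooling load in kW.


Q_total = Q_s + Q_l + Q_misc
Q_total = 20.5 + 45.6 + 11.4
Q_total = 77.5 kW

77.5


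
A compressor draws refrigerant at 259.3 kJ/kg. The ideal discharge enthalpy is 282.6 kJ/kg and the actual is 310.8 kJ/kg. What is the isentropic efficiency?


dh_ideal = 282.6 - 259.3 = 23.3 kJ/kg
dh_actual = 310.8 - 259.3 = 51.5 kJ/kg
eta_s = dh_ideal / dh_actual = 23.3 / 51.5
eta_s = 0.4524

0.4524


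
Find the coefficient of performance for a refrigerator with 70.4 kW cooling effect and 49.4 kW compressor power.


COP = Q_evap / W
COP = 70.4 / 49.4
COP = 1.425

1.425


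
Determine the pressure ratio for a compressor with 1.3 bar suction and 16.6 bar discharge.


PR = P_high / P_low
PR = 16.6 / 1.3
PR = 12.769

12.769


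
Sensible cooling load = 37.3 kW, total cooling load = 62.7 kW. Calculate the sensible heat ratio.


SHR = Q_sensible / Q_total
SHR = 37.3 / 62.7
SHR = 0.595

0.595


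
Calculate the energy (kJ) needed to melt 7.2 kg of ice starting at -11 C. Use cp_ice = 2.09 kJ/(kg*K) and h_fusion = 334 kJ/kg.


Sensible heat = cp * dT = 2.09 * 11 = 22.99 kJ/kg
Total per kg = 22.99 + 334 = 356.99 kJ/kg
Q = m * total = 7.2 * 356.99
Q = 2570.3 kJ

2570.3


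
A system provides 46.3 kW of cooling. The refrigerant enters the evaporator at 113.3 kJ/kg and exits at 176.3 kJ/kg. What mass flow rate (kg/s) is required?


dh = 176.3 - 113.3 = 63.0 kJ/kg
m_dot = Q / dh = 46.3 / 63.0 = 0.7349 kg/s

0.7349


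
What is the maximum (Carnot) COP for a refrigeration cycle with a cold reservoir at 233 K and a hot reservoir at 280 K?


dT = 280 - 233 = 47 K
COP_carnot = T_cold / dT = 233 / 47
COP_carnot = 4.957

4.957


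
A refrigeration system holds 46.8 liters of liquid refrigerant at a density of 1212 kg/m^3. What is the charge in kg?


Charge = V * rho / 1000
Charge = 46.8 * 1212 / 1000
Charge = 56.72 kg

56.72


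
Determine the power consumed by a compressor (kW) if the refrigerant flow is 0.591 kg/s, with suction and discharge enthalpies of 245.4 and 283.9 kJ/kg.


dh = 283.9 - 245.4 = 38.5 kJ/kg
W = m_dot * dh = 0.591 * 38.5 = 22.75 kW

22.75


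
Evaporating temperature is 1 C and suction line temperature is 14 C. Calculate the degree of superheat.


Superheat = T_suction - T_evap
Superheat = 14 - (1)
Superheat = 13 K

13


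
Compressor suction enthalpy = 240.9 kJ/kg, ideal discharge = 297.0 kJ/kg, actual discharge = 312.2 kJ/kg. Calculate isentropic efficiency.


dh_ideal = 297.0 - 240.9 = 56.1 kJ/kg
dh_actual = 312.2 - 240.9 = 71.3 kJ/kg
eta_s = dh_ideal / dh_actual = 56.1 / 71.3
eta_s = 0.7868

0.7868


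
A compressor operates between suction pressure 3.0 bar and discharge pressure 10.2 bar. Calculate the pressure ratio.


PR = P_high / P_low
PR = 10.2 / 3.0
PR = 3.4

3.4


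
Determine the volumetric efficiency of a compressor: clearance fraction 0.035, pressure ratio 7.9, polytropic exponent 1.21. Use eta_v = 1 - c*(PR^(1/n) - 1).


PR^(1/n) = 7.9^(1/1.21) = 5.5187481
eta_v = 1 - 0.035 * (5.5187481 - 1)
eta_v = 0.8418

0.8418


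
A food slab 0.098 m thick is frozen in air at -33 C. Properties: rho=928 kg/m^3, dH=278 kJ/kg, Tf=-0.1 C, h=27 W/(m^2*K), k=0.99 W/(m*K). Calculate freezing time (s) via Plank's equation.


dT = -0.1 - (-33) = 32.9 K
term1 = a/(2h) = 0.098/(2*27) = 0.001814814815
term2 = a^2/(8k) = 0.098^2/(8*0.99) = 0.001212626263
t = rho*dH*1000/dT * (term1 + term2)
t = 928*278*1000/32.9 * (0.001814814815 + 0.001212626263)
t = 23740 s

23740


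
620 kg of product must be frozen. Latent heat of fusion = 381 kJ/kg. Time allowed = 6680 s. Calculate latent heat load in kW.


Q_lat = m * h_fg / t
Q_lat = 620 * 381 / 6680
Q_lat = 35.36 kW

35.36


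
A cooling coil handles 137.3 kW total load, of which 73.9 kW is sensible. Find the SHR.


SHR = Q_sensible / Q_total
SHR = 73.9 / 137.3
SHR = 0.538

0.538


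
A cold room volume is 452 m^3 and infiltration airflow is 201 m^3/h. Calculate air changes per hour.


ACH = flow / volume
ACH = 201 / 452
ACH = 0.445

0.445


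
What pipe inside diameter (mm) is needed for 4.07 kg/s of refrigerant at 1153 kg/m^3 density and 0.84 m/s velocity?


A = m_dot / (rho * v) = 4.07 / (1153 * 0.84) = 0.004202288027 m^2
d = sqrt(4*A/pi) * 1000
d = 73.1 mm

73.1


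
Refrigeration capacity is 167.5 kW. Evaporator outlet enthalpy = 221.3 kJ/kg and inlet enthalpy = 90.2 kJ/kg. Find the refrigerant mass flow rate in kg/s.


dh = 221.3 - 90.2 = 131.1 kJ/kg
m_dot = Q / dh = 167.5 / 131.1 = 1.2777 kg/s

1.2777


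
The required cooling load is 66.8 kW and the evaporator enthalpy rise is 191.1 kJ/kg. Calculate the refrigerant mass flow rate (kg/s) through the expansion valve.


m_dot = Q / dh
m_dot = 66.8 / 191.1
m_dot = 0.3496 kg/s

0.3496


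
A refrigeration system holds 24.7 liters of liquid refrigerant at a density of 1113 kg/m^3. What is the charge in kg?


Charge = V * rho / 1000
Charge = 24.7 * 1113 / 1000
Charge = 27.49 kg

27.49


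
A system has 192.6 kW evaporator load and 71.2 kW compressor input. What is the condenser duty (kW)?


Q_cond = Q_evap + W
Q_cond = 192.6 + 71.2
Q_cond = 263.8 kW

263.8


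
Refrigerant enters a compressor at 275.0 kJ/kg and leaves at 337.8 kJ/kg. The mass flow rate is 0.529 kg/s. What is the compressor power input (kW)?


dh = 337.8 - 275.0 = 62.8 kJ/kg
W = m_dot * dh = 0.529 * 62.8 = 33.22 kW

33.22


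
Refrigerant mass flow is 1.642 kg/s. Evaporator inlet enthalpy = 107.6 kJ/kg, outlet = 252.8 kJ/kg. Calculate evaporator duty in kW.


dh = 252.8 - 107.6 = 145.2 kJ/kg
Q_evap = m_dot * dh = 1.642 * 145.2
Q_evap = 238.42 kW

238.42


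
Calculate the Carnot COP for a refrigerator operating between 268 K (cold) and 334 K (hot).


dT = 334 - 268 = 66 K
COP_carnot = T_cold / dT = 268 / 66
COP_carnot = 4.061

4.061


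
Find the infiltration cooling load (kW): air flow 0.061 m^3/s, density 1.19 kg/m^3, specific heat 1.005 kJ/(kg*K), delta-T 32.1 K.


Q = V_dot * rho * cp * dT
Q = 0.061 * 1.19 * 1.005 * 32.1
Q = 2.342 kW

2.342


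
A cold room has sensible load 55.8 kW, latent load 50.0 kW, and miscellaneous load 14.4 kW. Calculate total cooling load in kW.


Q_total = Q_s + Q_l + Q_misc
Q_total = 55.8 + 50.0 + 14.4
Q_total = 120.2 kW

120.2


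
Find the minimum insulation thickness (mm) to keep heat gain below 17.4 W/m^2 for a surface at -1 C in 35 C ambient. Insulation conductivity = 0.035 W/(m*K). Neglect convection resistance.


dT = 35 - (-1) = 36 K
thickness = k * dT / q_max * 1000
thickness = 0.035 * 36 / 17.4 * 1000
thickness = 72.4 mm

72.4


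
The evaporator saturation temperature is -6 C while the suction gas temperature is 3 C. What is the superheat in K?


Superheat = T_suction - T_evap
Superheat = 3 - (-6)
Superheat = 9 K

9


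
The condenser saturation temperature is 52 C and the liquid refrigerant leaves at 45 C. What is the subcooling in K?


Subcooling = T_cond - T_liquid
Subcooling = 52 - 45
Subcooling = 7 K

7


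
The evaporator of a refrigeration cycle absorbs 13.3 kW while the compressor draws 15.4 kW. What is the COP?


COP = Q_evap / W
COP = 13.3 / 15.4
COP = 0.864

0.864


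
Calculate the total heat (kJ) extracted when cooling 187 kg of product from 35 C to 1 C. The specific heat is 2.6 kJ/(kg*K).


dT = 35 - (1) = 34 K
Q = m * cp * dT = 187 * 2.6 * 34
Q = 16531 kJ

16531


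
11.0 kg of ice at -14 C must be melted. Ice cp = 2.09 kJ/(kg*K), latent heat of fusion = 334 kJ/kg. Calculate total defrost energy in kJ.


Sensible heat = cp * dT = 2.09 * 14 = 29.26 kJ/kg
Total per kg = 29.26 + 334 = 363.26 kJ/kg
Q = m * total = 11.0 * 363.26
Q = 3995.9 kJ

3995.9


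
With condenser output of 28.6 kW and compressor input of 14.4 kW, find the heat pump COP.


COP_hp = Q_cond / W
COP_hp = 28.6 / 14.4
COP_hp = 1.986

1.986


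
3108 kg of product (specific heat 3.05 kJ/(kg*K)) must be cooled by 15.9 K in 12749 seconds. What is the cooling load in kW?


Q = m * cp * dT / t
Q = 3108 * 3.05 * 15.9 / 12749
Q = 11.822 kW

11.822


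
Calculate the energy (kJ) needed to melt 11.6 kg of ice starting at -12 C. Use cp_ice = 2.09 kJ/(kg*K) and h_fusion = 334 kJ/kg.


Sensible heat = cp * dT = 2.09 * 12 = 25.08 kJ/kg
Total per kg = 25.08 + 334 = 359.08 kJ/kg
Q = m * total = 11.6 * 359.08
Q = 4165.3 kJ

4165.3


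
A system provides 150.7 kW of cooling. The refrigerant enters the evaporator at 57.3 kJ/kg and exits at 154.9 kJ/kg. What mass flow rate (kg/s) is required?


dh = 154.9 - 57.3 = 97.6 kJ/kg
m_dot = Q / dh = 150.7 / 97.6 = 1.5441 kg/s

1.5441


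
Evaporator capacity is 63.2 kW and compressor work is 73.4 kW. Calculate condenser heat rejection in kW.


Q_cond = Q_evap + W
Q_cond = 63.2 + 73.4
Q_cond = 136.6 kW

136.6


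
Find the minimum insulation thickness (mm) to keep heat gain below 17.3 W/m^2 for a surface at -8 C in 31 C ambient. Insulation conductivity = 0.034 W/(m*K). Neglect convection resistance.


dT = 31 - (-8) = 39 K
thickness = k * dT / q_max * 1000
thickness = 0.034 * 39 / 17.3 * 1000
thickness = 76.6 mm

76.6


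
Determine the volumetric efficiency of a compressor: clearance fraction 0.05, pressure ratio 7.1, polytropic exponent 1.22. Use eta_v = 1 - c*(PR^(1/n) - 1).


PR^(1/n) = 7.1^(1/1.22) = 4.9860054
eta_v = 1 - 0.05 * (4.9860054 - 1)
eta_v = 0.8007

0.8007


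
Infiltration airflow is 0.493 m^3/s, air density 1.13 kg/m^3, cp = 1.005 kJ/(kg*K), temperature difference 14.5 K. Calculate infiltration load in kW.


Q = V_dot * rho * cp * dT
Q = 0.493 * 1.13 * 1.005 * 14.5
Q = 8.118 kW

8.118


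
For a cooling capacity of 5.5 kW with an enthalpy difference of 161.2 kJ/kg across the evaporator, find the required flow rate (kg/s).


m_dot = Q / dh
m_dot = 5.5 / 161.2
m_dot = 0.0341 kg/s

0.0341


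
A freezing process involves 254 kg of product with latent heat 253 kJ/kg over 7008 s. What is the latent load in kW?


Q_lat = m * h_fg / t
Q_lat = 254 * 253 / 7008
Q_lat = 9.17 kW

9.17


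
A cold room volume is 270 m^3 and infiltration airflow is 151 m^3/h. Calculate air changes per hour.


ACH = flow / volume
ACH = 151 / 270
ACH = 0.559

0.559


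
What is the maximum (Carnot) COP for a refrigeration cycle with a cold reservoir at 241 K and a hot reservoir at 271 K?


dT = 271 - 241 = 30 K
COP_carnot = T_cold / dT = 241 / 30
COP_carnot = 8.033

8.033


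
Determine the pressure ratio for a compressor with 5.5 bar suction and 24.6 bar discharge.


PR = P_high / P_low
PR = 24.6 / 5.5
PR = 4.473

4.473


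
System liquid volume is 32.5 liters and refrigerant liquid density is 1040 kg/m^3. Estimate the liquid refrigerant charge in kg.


Charge = V * rho / 1000
Charge = 32.5 * 1040 / 1000
Charge = 33.8 kg

33.8


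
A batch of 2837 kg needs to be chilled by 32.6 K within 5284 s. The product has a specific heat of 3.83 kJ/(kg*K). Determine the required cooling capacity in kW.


Q = m * cp * dT / t
Q = 2837 * 3.83 * 32.6 / 5284
Q = 67.037 kW

67.037


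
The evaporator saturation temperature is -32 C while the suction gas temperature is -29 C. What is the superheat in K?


Superheat = T_suction - T_evap
Superheat = -29 - (-32)
Superheat = 3 K

3


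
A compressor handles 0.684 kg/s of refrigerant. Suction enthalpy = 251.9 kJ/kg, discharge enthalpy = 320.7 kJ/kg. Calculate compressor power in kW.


dh = 320.7 - 251.9 = 68.8 kJ/kg
W = m_dot * dh = 0.684 * 68.8 = 47.06 kW

47.06


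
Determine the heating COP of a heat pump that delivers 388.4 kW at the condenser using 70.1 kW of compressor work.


COP_hp = Q_cond / W
COP_hp = 388.4 / 70.1
COP_hp = 5.541

5.541


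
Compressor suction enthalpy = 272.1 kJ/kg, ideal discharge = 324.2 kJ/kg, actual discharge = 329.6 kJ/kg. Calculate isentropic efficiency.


dh_ideal = 324.2 - 272.1 = 52.1 kJ/kg
dh_actual = 329.6 - 272.1 = 57.5 kJ/kg
eta_s = dh_ideal / dh_actual = 52.1 / 57.5
eta_s = 0.9061

0.9061


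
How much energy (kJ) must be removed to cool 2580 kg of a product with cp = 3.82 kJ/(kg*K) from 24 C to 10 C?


dT = 24 - (10) = 14 K
Q = m * cp * dT = 2580 * 3.82 * 14
Q = 137978 kJ

137978


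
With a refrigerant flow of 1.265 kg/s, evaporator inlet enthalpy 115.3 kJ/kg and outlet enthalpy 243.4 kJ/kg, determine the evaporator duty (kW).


dh = 243.4 - 115.3 = 128.1 kJ/kg
Q_evap = m_dot * dh = 1.265 * 128.1
Q_evap = 162.05 kW

162.05


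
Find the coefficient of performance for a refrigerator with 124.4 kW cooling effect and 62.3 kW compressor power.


COP = Q_evap / W
COP = 124.4 / 62.3
COP = 1.997

1.997


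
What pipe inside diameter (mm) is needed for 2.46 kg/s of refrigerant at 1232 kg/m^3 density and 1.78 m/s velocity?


A = m_dot / (rho * v) = 2.46 / (1232 * 1.78) = 0.001121771487 m^2
d = sqrt(4*A/pi) * 1000
d = 37.8 mm

37.8


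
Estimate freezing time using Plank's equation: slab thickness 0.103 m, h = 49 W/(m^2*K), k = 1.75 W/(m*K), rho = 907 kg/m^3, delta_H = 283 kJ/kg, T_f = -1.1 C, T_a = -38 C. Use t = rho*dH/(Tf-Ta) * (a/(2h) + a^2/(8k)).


dT = -1.1 - (-38) = 36.9 K
term1 = a/(2h) = 0.103/(2*49) = 0.001051020408
term2 = a^2/(8k) = 0.103^2/(8*1.75) = 0.0007577857143
t = rho*dH*1000/dT * (term1 + term2)
t = 907*283*1000/36.9 * (0.001051020408 + 0.0007577857143)
t = 12582 s

12582


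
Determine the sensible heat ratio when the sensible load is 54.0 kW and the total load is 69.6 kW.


SHR = Q_sensible / Q_total
SHR = 54.0 / 69.6
SHR = 0.776

0.776


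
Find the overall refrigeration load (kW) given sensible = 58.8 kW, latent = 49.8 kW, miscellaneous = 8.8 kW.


Q_total = Q_s + Q_l + Q_misc
Q_total = 58.8 + 49.8 + 8.8
Q_total = 117.4 kW

117.4


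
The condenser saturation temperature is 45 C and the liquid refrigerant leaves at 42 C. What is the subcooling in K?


Subcooling = T_cond - T_liquid
Subcooling = 45 - 42
Subcooling = 3 K

3


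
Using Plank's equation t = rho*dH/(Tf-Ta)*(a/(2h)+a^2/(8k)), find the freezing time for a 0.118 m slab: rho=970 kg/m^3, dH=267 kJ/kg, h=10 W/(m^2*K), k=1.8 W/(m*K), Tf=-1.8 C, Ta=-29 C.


dT = -1.8 - (-29) = 27.2 K
term1 = a/(2h) = 0.118/(2*10) = 0.0059
term2 = a^2/(8k) = 0.118^2/(8*1.8) = 0.0009669444444
t = rho*dH*1000/dT * (term1 + term2)
t = 970*267*1000/27.2 * (0.0059 + 0.0009669444444)
t = 65385 s

65385


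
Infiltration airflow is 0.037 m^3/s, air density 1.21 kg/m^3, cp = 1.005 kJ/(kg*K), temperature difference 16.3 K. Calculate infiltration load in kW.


Q = V_dot * rho * cp * dT
Q = 0.037 * 1.21 * 1.005 * 16.3
Q = 0.733 kW

0.733


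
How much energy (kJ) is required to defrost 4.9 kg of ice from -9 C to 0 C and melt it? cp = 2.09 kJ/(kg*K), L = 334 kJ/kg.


Sensible heat = cp * dT = 2.09 * 9 = 18.81 kJ/kg
Total per kg = 18.81 + 334 = 352.81 kJ/kg
Q = m * total = 4.9 * 352.81
Q = 1728.8 kJ

1728.8


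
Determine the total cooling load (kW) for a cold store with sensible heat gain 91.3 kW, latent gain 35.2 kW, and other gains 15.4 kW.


Q_total = Q_s + Q_l + Q_misc
Q_total = 91.3 + 35.2 + 15.4
Q_total = 141.9 kW

141.9


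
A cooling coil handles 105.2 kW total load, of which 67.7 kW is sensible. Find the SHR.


SHR = Q_sensible / Q_total
SHR = 67.7 / 105.2
SHR = 0.644

0.644


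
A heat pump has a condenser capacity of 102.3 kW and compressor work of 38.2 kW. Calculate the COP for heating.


COP_hp = Q_cond / W
COP_hp = 102.3 / 38.2
COP_hp = 2.678

2.678


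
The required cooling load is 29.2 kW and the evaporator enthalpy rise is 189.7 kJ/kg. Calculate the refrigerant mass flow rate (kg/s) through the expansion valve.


m_dot = Q / dh
m_dot = 29.2 / 189.7
m_dot = 0.1539 kg/s

0.1539


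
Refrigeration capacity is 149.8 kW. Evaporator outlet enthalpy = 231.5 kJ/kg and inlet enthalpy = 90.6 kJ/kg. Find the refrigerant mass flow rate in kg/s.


dh = 231.5 - 90.6 = 140.9 kJ/kg
m_dot = Q / dh = 149.8 / 140.9 = 1.0632 kg/s

1.0632


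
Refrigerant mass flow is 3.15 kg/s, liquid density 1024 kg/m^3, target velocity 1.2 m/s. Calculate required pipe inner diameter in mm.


A = m_dot / (rho * v) = 3.15 / (1024 * 1.2) = 0.002563476562 m^2
d = sqrt(4*A/pi) * 1000
d = 57.1 mm

57.1


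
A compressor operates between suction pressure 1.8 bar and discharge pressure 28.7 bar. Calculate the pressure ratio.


PR = P_high / P_low
PR = 28.7 / 1.8
PR = 15.944

15.944


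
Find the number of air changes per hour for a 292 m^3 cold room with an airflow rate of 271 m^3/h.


ACH = flow / volume
ACH = 271 / 292
ACH = 0.928

0.928


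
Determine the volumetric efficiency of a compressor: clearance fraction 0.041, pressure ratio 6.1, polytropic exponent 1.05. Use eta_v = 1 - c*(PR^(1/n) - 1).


PR^(1/n) = 6.1^(1/1.05) = 5.5967148
eta_v = 1 - 0.041 * (5.5967148 - 1)
eta_v = 0.8115

0.8115


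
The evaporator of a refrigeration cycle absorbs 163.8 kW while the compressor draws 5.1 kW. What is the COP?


COP = Q_evap / W
COP = 163.8 / 5.1
COP = 32.118

32.118


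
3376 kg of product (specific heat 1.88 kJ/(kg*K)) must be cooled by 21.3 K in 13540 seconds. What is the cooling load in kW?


Q = m * cp * dT / t
Q = 3376 * 1.88 * 21.3 / 13540
Q = 9.984 kW

9.984


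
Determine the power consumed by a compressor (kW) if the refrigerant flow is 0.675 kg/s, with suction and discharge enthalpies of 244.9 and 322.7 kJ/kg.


dh = 322.7 - 244.9 = 77.8 kJ/kg
W = m_dot * dh = 0.675 * 77.8 = 52.52 kW

52.52


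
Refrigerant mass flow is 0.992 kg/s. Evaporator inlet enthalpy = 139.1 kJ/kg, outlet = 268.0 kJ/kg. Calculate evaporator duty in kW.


dh = 268.0 - 139.1 = 128.9 kJ/kg
Q_evap = m_dot * dh = 0.992 * 128.9
Q_evap = 127.87 kW

127.87


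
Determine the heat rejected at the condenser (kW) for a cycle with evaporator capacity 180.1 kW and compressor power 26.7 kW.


Q_cond = Q_evap + W
Q_cond = 180.1 + 26.7
Q_cond = 206.8 kW

206.8


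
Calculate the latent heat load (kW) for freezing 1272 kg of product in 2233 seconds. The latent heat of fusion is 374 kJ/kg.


Q_lat = m * h_fg / t
Q_lat = 1272 * 374 / 2233
Q_lat = 213.04 kW

213.04


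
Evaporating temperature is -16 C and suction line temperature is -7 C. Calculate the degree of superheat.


Superheat = T_suction - T_evap
Superheat = -7 - (-16)
Superheat = 9 K

9


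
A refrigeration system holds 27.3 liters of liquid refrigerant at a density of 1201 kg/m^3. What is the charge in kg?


Charge = V * rho / 1000
Charge = 27.3 * 1201 / 1000
Charge = 32.79 kg

32.79


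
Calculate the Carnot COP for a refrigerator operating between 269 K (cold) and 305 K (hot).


dT = 305 - 269 = 36 K
COP_carnot = T_cold / dT = 269 / 36
COP_carnot = 7.472

7.472


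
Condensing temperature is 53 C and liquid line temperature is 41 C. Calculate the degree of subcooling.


Subcooling = T_cond - T_liquid
Subcooling = 53 - 41
Subcooling = 12 K

12


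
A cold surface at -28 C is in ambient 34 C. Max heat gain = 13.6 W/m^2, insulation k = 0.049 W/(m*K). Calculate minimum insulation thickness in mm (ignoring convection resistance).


dT = 34 - (-28) = 62 K
thickness = k * dT / q_max * 1000
thickness = 0.049 * 62 / 13.6 * 1000
thickness = 223.4 mm

223.4


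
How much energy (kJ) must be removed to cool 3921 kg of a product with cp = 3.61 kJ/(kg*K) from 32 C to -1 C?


dT = 32 - (-1) = 33 K
Q = m * cp * dT = 3921 * 3.61 * 33
Q = 467109 kJ

467109


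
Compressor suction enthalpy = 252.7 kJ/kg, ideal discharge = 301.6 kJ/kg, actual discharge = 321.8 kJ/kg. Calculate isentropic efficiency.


dh_ideal = 301.6 - 252.7 = 48.9 kJ/kg
dh_actual = 321.8 - 252.7 = 69.1 kJ/kg
eta_s = dh_ideal / dh_actual = 48.9 / 69.1
eta_s = 0.7077

0.7077


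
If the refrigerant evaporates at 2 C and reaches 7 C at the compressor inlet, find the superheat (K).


Superheat = T_suction - T_evap
Superheat = 7 - (2)
Superheat = 5 K

5


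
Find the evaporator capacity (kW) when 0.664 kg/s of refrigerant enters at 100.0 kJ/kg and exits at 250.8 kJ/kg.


dh = 250.8 - 100.0 = 150.8 kJ/kg
Q_evap = m_dot * dh = 0.664 * 150.8
Q_evap = 100.13 kW

100.13


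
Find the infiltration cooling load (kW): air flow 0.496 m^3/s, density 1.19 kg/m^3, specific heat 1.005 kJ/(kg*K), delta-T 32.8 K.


Q = V_dot * rho * cp * dT
Q = 0.496 * 1.19 * 1.005 * 32.8
Q = 19.457 kW

19.457


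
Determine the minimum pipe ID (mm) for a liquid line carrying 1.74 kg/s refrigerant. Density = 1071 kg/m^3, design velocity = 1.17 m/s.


A = m_dot / (rho * v) = 1.74 / (1071 * 1.17) = 0.001388589624 m^2
d = sqrt(4*A/pi) * 1000
d = 42.0 mm

42.0


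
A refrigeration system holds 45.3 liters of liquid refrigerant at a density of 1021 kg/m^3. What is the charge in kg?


Charge = V * rho / 1000
Charge = 45.3 * 1021 / 1000
Charge = 46.25 kg

46.25


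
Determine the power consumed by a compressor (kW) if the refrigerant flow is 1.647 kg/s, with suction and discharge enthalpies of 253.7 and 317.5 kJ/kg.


dh = 317.5 - 253.7 = 63.8 kJ/kg
W = m_dot * dh = 1.647 * 63.8 = 105.08 kW

105.08


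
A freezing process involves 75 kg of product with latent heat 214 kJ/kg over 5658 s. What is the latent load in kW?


Q_lat = m * h_fg / t
Q_lat = 75 * 214 / 5658
Q_lat = 2.84 kW

2.84


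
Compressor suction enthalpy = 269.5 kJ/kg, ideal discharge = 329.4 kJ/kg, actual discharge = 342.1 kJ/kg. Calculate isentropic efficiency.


dh_ideal = 329.4 - 269.5 = 59.9 kJ/kg
dh_actual = 342.1 - 269.5 = 72.6 kJ/kg
eta_s = dh_ideal / dh_actual = 59.9 / 72.6
eta_s = 0.8251

0.8251


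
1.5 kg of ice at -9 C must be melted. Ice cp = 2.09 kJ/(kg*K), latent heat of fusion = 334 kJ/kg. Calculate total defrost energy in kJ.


Sensible heat = cp * dT = 2.09 * 9 = 18.81 kJ/kg
Total per kg = 18.81 + 334 = 352.81 kJ/kg
Q = m * total = 1.5 * 352.81
Q = 529.2 kJ

529.2


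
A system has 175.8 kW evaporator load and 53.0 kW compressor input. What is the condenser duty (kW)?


Q_cond = Q_evap + W
Q_cond = 175.8 + 53.0
Q_cond = 228.8 kW

228.8


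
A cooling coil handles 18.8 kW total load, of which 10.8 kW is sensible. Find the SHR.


SHR = Q_sensible / Q_total
SHR = 10.8 / 18.8
SHR = 0.574

0.574


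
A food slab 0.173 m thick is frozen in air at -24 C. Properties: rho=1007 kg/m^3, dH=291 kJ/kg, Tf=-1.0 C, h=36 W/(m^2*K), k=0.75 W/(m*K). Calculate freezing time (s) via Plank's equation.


dT = -1.0 - (-24) = 23.0 K
term1 = a/(2h) = 0.173/(2*36) = 0.002402777778
term2 = a^2/(8k) = 0.173^2/(8*0.75) = 0.004988166667
t = rho*dH*1000/dT * (term1 + term2)
t = 1007*291*1000/23.0 * (0.002402777778 + 0.004988166667)
t = 94166 s

94166


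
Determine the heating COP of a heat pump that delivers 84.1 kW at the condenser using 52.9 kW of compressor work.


COP_hp = Q_cond / W
COP_hp = 84.1 / 52.9
COP_hp = 1.59

1.59


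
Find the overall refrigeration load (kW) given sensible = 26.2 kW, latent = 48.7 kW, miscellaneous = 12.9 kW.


Q_total = Q_s + Q_l + Q_misc
Q_total = 26.2 + 48.7 + 12.9
Q_total = 87.8 kW

87.8


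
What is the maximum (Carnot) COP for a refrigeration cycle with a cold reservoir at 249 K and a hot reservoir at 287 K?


dT = 287 - 249 = 38 K
COP_carnot = T_cold / dT = 249 / 38
COP_carnot = 6.553

6.553


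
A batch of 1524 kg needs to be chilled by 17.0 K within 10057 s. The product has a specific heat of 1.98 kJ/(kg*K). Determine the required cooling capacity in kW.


Q = m * cp * dT / t
Q = 1524 * 1.98 * 17.0 / 10057
Q = 5.101 kW

5.101
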